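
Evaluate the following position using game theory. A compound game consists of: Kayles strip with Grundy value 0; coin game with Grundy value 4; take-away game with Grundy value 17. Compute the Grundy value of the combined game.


By the Sprague-Grundy theorem, the Grundy value of a sum of games is the XOR of individual Grundy values.
Kayles strip: Grundy value = 0. Running XOR: 0 XOR 0 = 0
coin game: Grundy value = 4. Running XOR: 0 XOR 4 = 4
take-away game: Grundy value = 17. Running XOR: 4 XOR 17 = 21
The combined Grundy value is 21.

21


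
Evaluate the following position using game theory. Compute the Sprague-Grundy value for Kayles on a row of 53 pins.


Kayles: a move removes 1 or 2 adjacent pins from a contiguous row.
Removing pins from a row of k leaves two independent rows (a, b) with a + b = k - 1 (one pin) or a + b = k - 2 (two pins); an end removal gives a = 0.
By Sprague-Grundy, G(k) = mex{ G(a) XOR G(b) } over all these splits. G(0) = 0.
G(1): splits (0,0):0^0=0 -> mex({0}) = 1
G(2): splits (0,1):0^1=1 (0,0):0^0=0 -> mex({0, 1}) = 2
G(3): splits (0,2):0^2=2 (1,1):1^1=0 (0,1):0^1=1 -> mex({0, 1, 2}) = 3
G(4): splits (0,3):0^3=3 (1,2):1^2=3 (0,2):0^2=2 (1,1):1^1=0 -> mex({0, 2, 3}) = 1
G(5): splits (0,4):0^1=1 (1,3):1^3=2 (2,2):2^2=0 (0,3):0^3=3 (1,2):1^2=3 -> mex({0, 1, 2, 3}) = 4
G(6) = mex({0, 1, 2, 4}) = 3
G(7) = mex({0, 1, 3, 4, 5}) = 2
G(8) = mex({0, 2, 3, 5, 6}) = 1
G(9) = mex({0, 1, 2, 3, 6, 7}) = 4
G(10) = mex({0, 1, 3, 4, 5, 7}) = 2
G(11) = mex({0, 1, 2, 3, 4, 5}) = 6
G(12) = mex({0, 1, 2, 3, 5, 6, 7}) = 4
G(13) = mex({0, 2, 3, 4, 6, 7}) = 1
G(14) = mex({0, 1, 4, 5, 6, 7}) = 2
G(15) = mex({0, 1, 2, 3, 4, 5, 6}) = 7
G(16) = mex({0, 2, 3, 5, 6, 7}) = 1
G(17) = mex({0, 1, 2, 3, 5, 6, 7}) = 4
G(18) = mex({0, 1, 2, 4, 5, 6}) = 3
G(19) = mex({0, 1, 3, 4, 5, 7}) = 2
G(20) = mex({0, 2, 3, 4, 5, 6, 7}) = 1
G(21) = mex({0, 1, 2, 3, 5, 6, 7}) = 4
G(22) = mex({0, 1, 2, 3, 4, 5, 7}) = 6
G(23) = mex({0, 1, 2, 3, 4, 5, 6}) = 7
G(24) = mex({0, 1, 2, 3, 5, 6, 7}) = 4
G(25) = mex({0, 2, 3, 4, 6, 7}) = 1
G(26) = mex({0, 1, 3, 4, 5, 6, 7}) = 2
G(27) = mex({0, 1, 2, 3, 4, 5, 6, 7}) = 8
G(28) = mex({0, 1, 2, 3, 4, 6, 7, 8}) = 5
G(29) = mex({0, 1, 2, 3, 5, 6, 7, 8, 9}) = 4
G(30) = mex({0, 1, 2, 3, 4, 5, 6, 9, 10}) = 7
G(31) = mex({0, 1, 3, 4, 5, 7, 10, 11}) = 2
G(32) = mex({0, 2, 3, 4, 5, 6, 7, 9, 11}) = 1
G(33) = mex({0, 1, 2, 3, 4, 5, 6, 7, 9, 12}) = 8
G(34) = mex({0, 1, 2, 3, 4, 5, 7, 8, 11, 12}) = 6
G(35) = mex({0, 1, 2, 3, 4, 5, 6, 8, 9, 10, 11}) = 7
G(36) = mex({0, 1, 2, 3, 5, 6, 7, 9, 10}) = 4
G(37) = mex({0, 2, 3, 4, 6, 7, 9, 10, 11, 12}) = 1
G(38) = mex({0, 1, 3, 4, 5, 6, 7, 9, 10, 11, 12}) = 2
G(39) = mex({0, 1, 2, 4, 5, 6, 7, 9, 10, 12, 14}) = 3
G(40) = mex({0, 2, 3, 4, 6, 7, 11, 12, 14}) = 1
G(41) = mex({0, 1, 2, 3, 5, 6, 7, 9, 10, 11, 12}) = 4
G(42) = mex({0, 1, 2, 3, 4, 5, 6, 9, 10}) = 7
G(43) = mex({0, 1, 3, 4, 5, 7, 9, 10, 12, 15}) = 2
G(44) = mex({0, 2, 3, 4, 5, 6, 7, 9, 10, 12, 15}) = 1
G(45) = mex({0, 1, 2, 3, 4, 5, 6, 7, 9, 10, 12, 14}) = 8
G(46) = mex({0, 1, 3, 4, 5, 7, 8, 11, 12, 14}) = 2
G(47) = mex({0, 1, 2, 3, 4, 5, 6, 8, 9, 10, 11, 12}) = 7
G(48) = mex({0, 1, 2, 3, 5, 6, 7, 9, 10}) = 4
G(49) = mex({0, 2, 3, 4, 6, 7, 9, 10, 11, 12, 15}) = 1
G(50) = mex({0, 1, 4, 5, 6, 7, 9, 11, 12, 14, 15}) = 2
G(51) = mex({0, 1, 2, 3, 4, 5, 6, 7, 9, 12, 14, 15}) = 8
G(52) = mex({0, 2, 3, 4, 5, 6, 7, 8, 11, 12, 15}) = 1
G(53) = mex({0, 1, 2, 3, 5, 6, 7, 8, 9, 10, 11, 12}) = 4
Therefore G(53) = 4.

4


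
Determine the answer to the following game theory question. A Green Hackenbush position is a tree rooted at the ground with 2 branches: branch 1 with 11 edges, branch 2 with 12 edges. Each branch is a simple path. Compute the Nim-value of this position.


The tree has 2 branches from the ground vertex.
In Green Hackenbush, the Nim-value of a simple path of length k is k.
Branch 1: length 11, Nim-value = 11
Branch 2: length 12, Nim-value = 12
Total Nim-value = XOR of all branch values:
0 XOR 11 = 11
11 XOR 12 = 7
Nim-value of the tree = 7

7


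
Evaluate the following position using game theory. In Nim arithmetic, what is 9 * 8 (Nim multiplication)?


Nim multiplication is bilinear over XOR: (u XOR v) * w = (u*w) XOR (v*w).
So we split each operand into its bit components and XOR the pairwise Nim products.
9 = 1 + 8 (as XOR of powers of 2).
8 = 8 (as XOR of powers of 2).
Using the standard Nim-product table on single bits:
  2*2 = 3,   2*4 = 8,   2*8 = 12,
  4*4 = 6,   4*8 = 11,  8*8 = 13,
and  1*x = x (identity), k*l = l*k (commutative).
Pairwise Nim products:
  1 * 8 = 8
  8 * 8 = 13
XOR them: 8 XOR 13 = 5.
Result: 9 * 8 = 5 (in Nim).

5


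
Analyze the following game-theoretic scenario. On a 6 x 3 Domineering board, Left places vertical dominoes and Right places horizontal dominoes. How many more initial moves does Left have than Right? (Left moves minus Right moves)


Board is 6 x 3 (rows x cols).
Left (vertical) placements: (rows-1) * cols = 5 * 3 = 15
Right (horizontal) placements: rows * (cols-1) = 6 * 2 = 12
Advantage = Left - Right = 15 - 12 = 3

3


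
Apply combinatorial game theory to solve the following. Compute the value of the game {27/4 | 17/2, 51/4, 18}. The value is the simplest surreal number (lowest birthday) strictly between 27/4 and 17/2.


Left options: {27/4}, max = 27/4
Right options: {17/2, 51/4, 18}, min = 17/2
All options are numbers and max(Left) < min(Right), so by the simplicity theorem the value is the simplest (earliest-born) number strictly between 27/4 and 17/2.
Integers 7 through 8 all lie strictly between 27/4 and 17/2.
Among integers, the simplest (lowest birthday = smallest |n|; 0 is born on day 0, +-n on day n) is 7.
No non-integer in the interval can be simpler: if x is a non-integer in the interval, then floor(x) or ceil(x) also lies in the interval (the interval contains an integer), and both are proper prefixes of x's sign expansion, i.e. born earlier. So the game value is 7.
Game value = 7

7


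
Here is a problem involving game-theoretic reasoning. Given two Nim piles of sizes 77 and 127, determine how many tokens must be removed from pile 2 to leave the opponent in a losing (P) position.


Piles: 77 and 127
Current XOR: 77 XOR 127 = 50 (non-zero, so this is an N-position).
To make the XOR zero, we need to find a move that balances the piles.
For pile 2 (size 127): target = 127 XOR 50 = 77
We reduce pile 2 from 127 to 77.
Tokens removed: 127 - 77 = 50
Verification: 77 XOR 77 = 0

50


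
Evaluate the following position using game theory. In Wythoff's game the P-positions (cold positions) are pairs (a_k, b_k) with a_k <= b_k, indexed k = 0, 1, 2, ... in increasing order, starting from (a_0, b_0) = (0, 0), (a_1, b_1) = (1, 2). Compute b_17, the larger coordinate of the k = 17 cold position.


By Wythoff's theorem, a_k = floor(k * phi) and b_k = floor(k * phi^2) = a_k + k, where phi = (1 + sqrt(5))/2 is the golden ratio.
phi = (1 + sqrt(5))/2 = 1.618034
phi^2 = phi + 1 = 2.618034
k = 17
k * phi^2 = 17 * 2.618034 = 44.506578
b_17 = floor(k * phi^2) = 44 (check: a_17 + k = 27 + 17 = 44)

44


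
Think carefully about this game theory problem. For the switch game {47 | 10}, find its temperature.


The game is {47 | 10}, a switch {a | b} with numbers a > b.
Cooling {a | b} by t gives {a - t | b + t}, which stops being hot when a - t = b + t, i.e. at t = (a - b)/2. So the temperature of a switch is (a - b)/2.
Temperature = (Left option - Right option) / 2
= (47 - (10)) / 2
= 37 / 2
= 37/2

37/2


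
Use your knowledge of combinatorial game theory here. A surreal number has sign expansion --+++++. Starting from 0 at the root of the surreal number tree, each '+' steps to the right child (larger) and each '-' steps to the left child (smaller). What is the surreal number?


Sign expansion: --+++++
Rule: track bounds (lo, hi), initially (-inf, +inf). On '+', the current value becomes lo and we move to the simplest number in (value, hi): value + 1 if hi = +inf, otherwise the midpoint (value + hi)/2. On '-', the current value becomes hi and we move to value - 1 if lo = -inf, otherwise the midpoint (lo + value)/2.
Start at 0.
Step 1: sign = -, move left. Bounds: (-inf, 0). Value = -1
Step 2: sign = -, move left. Bounds: (-inf, -1). Value = -2
Step 3: sign = +, move right. Bounds: (-2, -1). Value = -3/2
Step 4: sign = +, move right. Bounds: (-3/2, -1). Value = -5/4
Step 5: sign = +, move right. Bounds: (-5/4, -1). Value = -9/8
Step 6: sign = +, move right. Bounds: (-9/8, -1). Value = -17/16
Step 7: sign = +, move right. Bounds: (-17/16, -1). Value = -33/32
The surreal number with sign expansion --+++++ is -33/32.

-33/32


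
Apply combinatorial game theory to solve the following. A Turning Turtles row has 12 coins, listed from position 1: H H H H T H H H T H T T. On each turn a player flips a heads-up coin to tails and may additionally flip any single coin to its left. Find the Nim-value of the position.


Coins: H H H H T H H H T H T T
Key fact: a single head at position k behaves exactly like a Nim heap of size k (turning it to T and optionally flipping a coin at j < k corresponds to moving the heap from k to j, or to 0), and heads combine as a disjunctive sum (two heads at the same place would cancel, matching j XOR j = 0). So the Nim-value is the XOR of the 1-indexed positions of the heads.
Face-up positions (1-indexed): [1, 2, 3, 4, 6, 7, 8, 10]
XOR 0 with 1: 0 XOR 1 = 1
XOR 1 with 2: 1 XOR 2 = 3
XOR 3 with 3: 3 XOR 3 = 0
XOR 0 with 4: 0 XOR 4 = 4
XOR 4 with 6: 4 XOR 6 = 2
XOR 2 with 7: 2 XOR 7 = 5
XOR 5 with 8: 5 XOR 8 = 13
XOR 13 with 10: 13 XOR 10 = 7
Nim-value = 7

7


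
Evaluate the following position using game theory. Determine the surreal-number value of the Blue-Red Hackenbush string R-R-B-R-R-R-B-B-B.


Edges (from ground): R-R-B-R-R-R-B-B-B
By Berlekamp's sign-expansion rule, a Blue-Red Hackenbush stalk has the value of the surreal number whose sign sequence is the edge sequence with B -> + and R -> -.
Sign sequence: --+---+++
Trace the sign expansion in the surreal number tree, starting from 0:
Edge 1: R (sign -) -> bounds (-inf, 0), value = -1
Edge 2: R (sign -) -> bounds (-inf, -1), value = -2
Edge 3: B (sign +) -> bounds (-2, -1), value = -3/2
Edge 4: R (sign -) -> bounds (-2, -3/2), value = -7/4
Edge 5: R (sign -) -> bounds (-2, -7/4), value = -15/8
Edge 6: R (sign -) -> bounds (-2, -15/8), value = -31/16
Edge 7: B (sign +) -> bounds (-31/16, -15/8), value = -61/32
Edge 8: B (sign +) -> bounds (-61/32, -15/8), value = -121/64
Edge 9: B (sign +) -> bounds (-121/64, -15/8), value = -241/128
Game value = -241/128

-241/128


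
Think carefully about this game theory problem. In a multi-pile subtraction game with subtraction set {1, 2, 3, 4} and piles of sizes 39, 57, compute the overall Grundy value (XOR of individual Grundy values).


Subtraction set: {1, 2, 3, 4}
For this subtraction set, G(n) = n mod 5 (period = max + 1 = 5).
Pile 1 (size 39): G(39) = 39 mod 5 = 4
Pile 2 (size 57): G(57) = 57 mod 5 = 2
Total Grundy value = XOR of all: 4 XOR 2 = 6

6


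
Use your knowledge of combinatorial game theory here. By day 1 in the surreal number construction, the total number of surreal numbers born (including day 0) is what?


Day 0: {|} = 0 is born. Count = 1.
Day n: the number of surreal numbers born by day n is 2^(n+1) - 1.
By day 0: 2^1 - 1 = 1
By day 1: 2^2 - 1 = 3
By day 1: 3 surreal numbers.

3


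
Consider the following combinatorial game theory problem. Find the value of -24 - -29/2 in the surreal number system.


x = -24, y = -29/2
Converting to common denominator: 2
x = -48/2, y = -29/2
x - y = -24 - -29/2 = -19/2

-19/2


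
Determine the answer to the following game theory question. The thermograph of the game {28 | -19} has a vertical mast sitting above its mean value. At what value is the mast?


Game = {28 | -19}, a switch {a | b} with numbers a > b.
Its thermograph has left wall a - t and right wall b + t, which meet at t = (a - b)/2, where both equal (a + b)/2. So the mast (mean value) is at (a + b)/2.
Mean = (28 + (-19))/2 = 9/2 = 9/2

9/2


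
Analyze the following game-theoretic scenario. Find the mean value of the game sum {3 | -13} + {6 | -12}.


G1 = {3 | -13}, G2 = {6 | -12}
Each is a switch {a | b} with numbers a > b; its mean value is (a + b)/2, and mean value is additive over game sums: m(G1 + G2) = m(G1) + m(G2).
Mean of G1 = (3 + (-13))/2 = -10/2 = -5
Mean of G2 = (6 + (-12))/2 = -6/2 = -3
Mean of G1 + G2 = -5 + -3 = -8

-8


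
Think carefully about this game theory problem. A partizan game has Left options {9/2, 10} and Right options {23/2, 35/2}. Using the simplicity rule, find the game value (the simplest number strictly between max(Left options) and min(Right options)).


Left options: {9/2, 10}, max = 10
Right options: {23/2, 35/2}, min = 23/2
All options are numbers and max(Left) < min(Right), so by the simplicity theorem the value is the simplest (earliest-born) number strictly between 10 and 23/2.
The only integer strictly between 10 and 23/2 is 11.
No non-integer in the interval can be simpler: if x is a non-integer in the interval, then floor(x) or ceil(x) also lies in the interval (the interval contains an integer), and both are proper prefixes of x's sign expansion, i.e. born earlier. So the game value is 11.
Game value = 11

11


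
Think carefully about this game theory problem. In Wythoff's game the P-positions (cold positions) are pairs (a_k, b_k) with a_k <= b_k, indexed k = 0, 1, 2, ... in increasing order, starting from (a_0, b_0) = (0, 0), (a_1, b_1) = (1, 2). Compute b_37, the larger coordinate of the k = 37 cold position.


By Wythoff's theorem, a_k = floor(k * phi) and b_k = floor(k * phi^2) = a_k + k, where phi = (1 + sqrt(5))/2 is the golden ratio.
phi = (1 + sqrt(5))/2 = 1.618034
phi^2 = phi + 1 = 2.618034
k = 37
k * phi^2 = 37 * 2.618034 = 96.867258
b_37 = floor(k * phi^2) = 96 (check: a_37 + k = 59 + 37 = 96)

96


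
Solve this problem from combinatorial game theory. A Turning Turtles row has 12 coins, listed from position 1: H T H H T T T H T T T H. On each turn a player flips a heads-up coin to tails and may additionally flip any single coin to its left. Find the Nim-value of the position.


Coins: H T H H T T T H T T T H
Key fact: a single head at position k behaves exactly like a Nim heap of size k (turning it to T and optionally flipping a coin at j < k corresponds to moving the heap from k to j, or to 0), and heads combine as a disjunctive sum (two heads at the same place would cancel, matching j XOR j = 0). So the Nim-value is the XOR of the 1-indexed positions of the heads.
Face-up positions (1-indexed): [1, 3, 4, 8, 12]
XOR 0 with 1: 0 XOR 1 = 1
XOR 1 with 3: 1 XOR 3 = 2
XOR 2 with 4: 2 XOR 4 = 6
XOR 6 with 8: 6 XOR 8 = 14
XOR 14 with 12: 14 XOR 12 = 2
Nim-value = 2

2


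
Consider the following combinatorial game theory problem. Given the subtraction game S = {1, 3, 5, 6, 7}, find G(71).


The subtraction set is S = {1, 3, 5, 6, 7}.
G(k) = mex{ G(k - s) : s in S, s <= k }. We compute iteratively: G(0) = 0.
G(1) = mex({0}) = 1
G(2) = mex({1}) = 0
G(3) = mex({0}) = 1
G(4) = mex({1}) = 0
G(5) = mex({0}) = 1
G(6) = mex({0, 1}) = 2
G(7) = mex({0, 1, 2}) = 3
G(8) = mex({0, 1, 3}) = 2
G(9) = mex({0, 1, 2}) = 3
G(10) = mex({0, 1, 3}) = 2
G(11) = mex({0, 1, 2}) = 3
G(12) = mex({1, 2, 3}) = 0
G(13) = mex({0, 2, 3}) = 1
G(14) = mex({1, 2, 3}) = 0
G(15) = mex({0, 2, 3}) = 1
G(16) = mex({1, 2, 3}) = 0
G(17) = mex({0, 2, 3}) = 1
G(18) = mex({0, 1, 3}) = 2
Observe that G(12)..G(18) = 0, 1, 0, 1, 0, 1, 2 repeats G(0)..G(6) = 0, 1, 0, 1, 0, 1, 2.
For k >= max(S) = 7, G(k) is determined by the previous 7 values G(k-7)..G(k-1); a window of 7 consecutive values has recurred shifted by 12, so by induction G(k + 12) = G(k) for all k >= 0: the sequence is periodic from the start with period 12.
One period: G(0..11) = 0, 1, 0, 1, 0, 1, 2, 3, 2, 3, 2, 3.
71 mod 12 = 11, so G(71) = G(11) = 3.

3


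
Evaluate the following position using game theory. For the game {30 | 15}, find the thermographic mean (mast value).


Game = {30 | 15}, a switch {a | b} with numbers a > b.
Its thermograph has left wall a - t and right wall b + t, which meet at t = (a - b)/2, where both equal (a + b)/2. So the mast (mean value) is at (a + b)/2.
Mean = (30 + (15))/2 = 45/2 = 45/2

45/2


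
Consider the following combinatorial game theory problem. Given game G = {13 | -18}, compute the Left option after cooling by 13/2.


Original game: {13 | -18} (a switch {a | b} with a > b).
Cooling by t (for t below the temperature (a - b)/2 = 31/2) taxes each move by t: {a | b} cooled by t is {a - t | b + t}.
Cooling amount: t = 13/2
Cooled Left option: 13 - 13/2 = 13/2
Cooled Right option: -18 + 13/2 = -23/2
Cooled game: {13/2 | -23/2}
Left option = 13/2

13/2


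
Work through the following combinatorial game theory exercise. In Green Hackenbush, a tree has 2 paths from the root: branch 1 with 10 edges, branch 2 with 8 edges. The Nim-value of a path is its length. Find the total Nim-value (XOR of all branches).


The tree has 2 branches from the ground vertex.
In Green Hackenbush, the Nim-value of a simple path of length k is k.
Branch 1: length 10, Nim-value = 10
Branch 2: length 8, Nim-value = 8
Total Nim-value = XOR of all branch values:
0 XOR 10 = 10
10 XOR 8 = 2
Nim-value of the tree = 2

2


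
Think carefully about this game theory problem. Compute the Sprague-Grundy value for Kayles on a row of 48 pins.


Kayles: a move removes 1 or 2 adjacent pins from a contiguous row.
Removing pins from a row of k leaves two independent rows (a, b) with a + b = k - 1 (one pin) or a + b = k - 2 (two pins); an end removal gives a = 0.
By Sprague-Grundy, G(k) = mex{ G(a) XOR G(b) } over all these splits. G(0) = 0.
G(1): splits (0,0):0^0=0 -> mex({0}) = 1
G(2): splits (0,1):0^1=1 (0,0):0^0=0 -> mex({0, 1}) = 2
G(3): splits (0,2):0^2=2 (1,1):1^1=0 (0,1):0^1=1 -> mex({0, 1, 2}) = 3
G(4): splits (0,3):0^3=3 (1,2):1^2=3 (0,2):0^2=2 (1,1):1^1=0 -> mex({0, 2, 3}) = 1
G(5): splits (0,4):0^1=1 (1,3):1^3=2 (2,2):2^2=0 (0,3):0^3=3 (1,2):1^2=3 -> mex({0, 1, 2, 3}) = 4
G(6) = mex({0, 1, 2, 4}) = 3
G(7) = mex({0, 1, 3, 4, 5}) = 2
G(8) = mex({0, 2, 3, 5, 6}) = 1
G(9) = mex({0, 1, 2, 3, 6, 7}) = 4
G(10) = mex({0, 1, 3, 4, 5, 7}) = 2
G(11) = mex({0, 1, 2, 3, 4, 5}) = 6
G(12) = mex({0, 1, 2, 3, 5, 6, 7}) = 4
G(13) = mex({0, 2, 3, 4, 6, 7}) = 1
G(14) = mex({0, 1, 4, 5, 6, 7}) = 2
G(15) = mex({0, 1, 2, 3, 4, 5, 6}) = 7
G(16) = mex({0, 2, 3, 5, 6, 7}) = 1
G(17) = mex({0, 1, 2, 3, 5, 6, 7}) = 4
G(18) = mex({0, 1, 2, 4, 5, 6}) = 3
G(19) = mex({0, 1, 3, 4, 5, 7}) = 2
G(20) = mex({0, 2, 3, 4, 5, 6, 7}) = 1
G(21) = mex({0, 1, 2, 3, 5, 6, 7}) = 4
G(22) = mex({0, 1, 2, 3, 4, 5, 7}) = 6
G(23) = mex({0, 1, 2, 3, 4, 5, 6}) = 7
G(24) = mex({0, 1, 2, 3, 5, 6, 7}) = 4
G(25) = mex({0, 2, 3, 4, 6, 7}) = 1
G(26) = mex({0, 1, 3, 4, 5, 6, 7}) = 2
G(27) = mex({0, 1, 2, 3, 4, 5, 6, 7}) = 8
G(28) = mex({0, 1, 2, 3, 4, 6, 7, 8}) = 5
G(29) = mex({0, 1, 2, 3, 5, 6, 7, 8, 9}) = 4
G(30) = mex({0, 1, 2, 3, 4, 5, 6, 9, 10}) = 7
G(31) = mex({0, 1, 3, 4, 5, 7, 10, 11}) = 2
G(32) = mex({0, 2, 3, 4, 5, 6, 7, 9, 11}) = 1
G(33) = mex({0, 1, 2, 3, 4, 5, 6, 7, 9, 12}) = 8
G(34) = mex({0, 1, 2, 3, 4, 5, 7, 8, 11, 12}) = 6
G(35) = mex({0, 1, 2, 3, 4, 5, 6, 8, 9, 10, 11}) = 7
G(36) = mex({0, 1, 2, 3, 5, 6, 7, 9, 10}) = 4
G(37) = mex({0, 2, 3, 4, 6, 7, 9, 10, 11, 12}) = 1
G(38) = mex({0, 1, 3, 4, 5, 6, 7, 9, 10, 11, 12}) = 2
G(39) = mex({0, 1, 2, 4, 5, 6, 7, 9, 10, 12, 14}) = 3
G(40) = mex({0, 2, 3, 4, 6, 7, 11, 12, 14}) = 1
G(41) = mex({0, 1, 2, 3, 5, 6, 7, 9, 10, 11, 12}) = 4
G(42) = mex({0, 1, 2, 3, 4, 5, 6, 9, 10}) = 7
G(43) = mex({0, 1, 3, 4, 5, 7, 9, 10, 12, 15}) = 2
G(44) = mex({0, 2, 3, 4, 5, 6, 7, 9, 10, 12, 15}) = 1
G(45) = mex({0, 1, 2, 3, 4, 5, 6, 7, 9, 10, 12, 14}) = 8
G(46) = mex({0, 1, 3, 4, 5, 7, 8, 11, 12, 14}) = 2
G(47) = mex({0, 1, 2, 3, 4, 5, 6, 8, 9, 10, 11, 12}) = 7
G(48) = mex({0, 1, 2, 3, 5, 6, 7, 9, 10}) = 4
Therefore G(48) = 4.

4


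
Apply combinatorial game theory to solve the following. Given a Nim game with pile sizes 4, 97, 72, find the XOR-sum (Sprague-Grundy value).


We need the XOR (exclusive or) of all pile sizes.
After XOR-ing pile 1 (size 4): 0 XOR 4 = 4
After XOR-ing pile 2 (size 97): 4 XOR 97 = 101
After XOR-ing pile 3 (size 72): 101 XOR 72 = 45
The Nim-value of this position is 45.

45


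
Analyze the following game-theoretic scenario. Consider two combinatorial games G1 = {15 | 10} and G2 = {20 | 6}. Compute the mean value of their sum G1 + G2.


G1 = {15 | 10}, G2 = {20 | 6}
Each is a switch {a | b} with numbers a > b; its mean value is (a + b)/2, and mean value is additive over game sums: m(G1 + G2) = m(G1) + m(G2).
Mean of G1 = (15 + (10))/2 = 25/2 = 25/2
Mean of G2 = (20 + (6))/2 = 26/2 = 13
Mean of G1 + G2 = 25/2 + 13 = 51/2

51/2


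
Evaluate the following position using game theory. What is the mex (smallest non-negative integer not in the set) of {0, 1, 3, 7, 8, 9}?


Set = {0, 1, 3, 7, 8, 9}
0 is in the set.
1 is in the set.
2 is NOT in the set. This is the mex.
mex = 2

2


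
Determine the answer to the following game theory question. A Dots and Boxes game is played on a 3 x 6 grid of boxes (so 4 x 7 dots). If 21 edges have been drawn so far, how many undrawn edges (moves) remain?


Grid: 3 x 6 boxes, i.e. 4 rows and 7 columns of dots.
Horizontal edges: (rows + 1) * cols = 4 * 6 = 24
Vertical edges: rows * (cols + 1) = 3 * 7 = 21
Total edges: 24 + 21 = 45
Edges drawn: 21
Remaining: 45 - 21 = 24

24


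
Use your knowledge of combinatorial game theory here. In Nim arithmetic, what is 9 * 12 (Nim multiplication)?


Nim multiplication is bilinear over XOR: (u XOR v) * w = (u*w) XOR (v*w).
So we split each operand into its bit components and XOR the pairwise Nim products.
9 = 1 + 8 (as XOR of powers of 2).
12 = 4 + 8 (as XOR of powers of 2).
Using the standard Nim-product table on single bits:
  2*2 = 3,   2*4 = 8,   2*8 = 12,
  4*4 = 6,   4*8 = 11,  8*8 = 13,
and  1*x = x (identity), k*l = l*k (commutative).
Pairwise Nim products:
  1 * 4 = 4
  1 * 8 = 8
  8 * 4 = 11
  8 * 8 = 13
XOR them: 4 XOR 8 XOR 11 XOR 13 = 10.
Result: 9 * 12 = 10 (in Nim).

10


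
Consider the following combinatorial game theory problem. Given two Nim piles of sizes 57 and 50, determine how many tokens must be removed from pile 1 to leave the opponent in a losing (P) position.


Piles: 57 and 50
Current XOR: 57 XOR 50 = 11 (non-zero, so this is an N-position).
To make the XOR zero, we need to find a move that balances the piles.
For pile 1 (size 57): target = 57 XOR 11 = 50
We reduce pile 1 from 57 to 50.
Tokens removed: 57 - 50 = 7
Verification: 50 XOR 50 = 0

7


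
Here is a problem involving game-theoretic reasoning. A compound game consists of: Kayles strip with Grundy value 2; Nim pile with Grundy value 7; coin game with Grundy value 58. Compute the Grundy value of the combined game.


By the Sprague-Grundy theorem, the Grundy value of a sum of games is the XOR of individual Grundy values.
Kayles strip: Grundy value = 2. Running XOR: 0 XOR 2 = 2
Nim pile: Grundy value = 7. Running XOR: 2 XOR 7 = 5
coin game: Grundy value = 58. Running XOR: 5 XOR 58 = 63
The combined Grundy value is 63.

63


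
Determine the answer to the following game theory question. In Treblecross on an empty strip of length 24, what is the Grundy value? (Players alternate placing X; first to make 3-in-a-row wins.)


Treblecross: place X on empty cells; 3-in-a-row wins.
Playing within two cells of an existing X lets the opponent win at once, so sensible play treats the cells i-2..i+2 around each X as dead. The player left with no safe cell loses, so this is a normal-play take-away game on strips of safe cells.
Placing X at cell i (0-indexed) of a strip of k safe cells leaves independent strips of sizes max(0, i-2) and max(0, k-i-3). Hence G(k) = mex{ G(max(0,i-2)) XOR G(max(0,k-i-3)) : 0 <= i < k }, with G(0) = 0.
G(1): splits (0,0):0^0=0 -> mex({0}) = 1
G(2): splits (0,0):0^0=0 -> mex({0}) = 1
G(3): splits (0,0):0^0=0 -> mex({0}) = 1
G(4): splits (0,1):0^1=1 (0,0):0^0=0 -> mex({0, 1}) = 2
G(5): splits (0,2):0^1=1 (0,1):0^1=1 (0,0):0^0=0 -> mex({0, 1}) = 2
G(6) = mex({1}) = 0
G(7) = mex({0, 1, 2}) = 3
G(8) = mex({0, 1, 2}) = 3
G(9) = mex({0, 2}) = 1
G(10) = mex({0, 2, 3}) = 1
G(11) = mex({0, 3}) = 1
G(12) = mex({1, 3}) = 0
G(13) = mex({0, 1, 2, 3}) = 4
G(14) = mex({0, 1, 2}) = 3
G(15) = mex({0, 1, 2}) = 3
G(16) = mex({0, 1, 2, 4}) = 3
G(17) = mex({0, 1, 3, 4}) = 2
G(18) = mex({0, 1, 3, 4}) = 2
G(19) = mex({0, 1, 3, 5}) = 2
G(20) = mex({0, 1, 2, 3, 5}) = 4
G(21) = mex({0, 1, 2, 3, 5}) = 4
G(22) = mex({1, 2, 6}) = 0
G(23) = mex({0, 1, 2, 3, 4, 6}) = 5
G(24) = mex({0, 1, 2, 3, 4}) = 5
Therefore G(24) = 5.

5


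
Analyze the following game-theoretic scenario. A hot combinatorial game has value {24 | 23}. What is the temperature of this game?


The game is {24 | 23}, a switch {a | b} with numbers a > b.
Cooling {a | b} by t gives {a - t | b + t}, which stops being hot when a - t = b + t, i.e. at t = (a - b)/2. So the temperature of a switch is (a - b)/2.
Temperature = (Left option - Right option) / 2
= (24 - (23)) / 2
= 1 / 2
= 1/2

1/2


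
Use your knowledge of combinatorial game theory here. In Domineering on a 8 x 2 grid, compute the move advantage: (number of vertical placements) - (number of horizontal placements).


Board is 8 x 2 (rows x cols).
Left (vertical) placements: (rows-1) * cols = 7 * 2 = 14
Right (horizontal) placements: rows * (cols-1) = 8 * 1 = 8
Advantage = Left - Right = 14 - 8 = 6

6


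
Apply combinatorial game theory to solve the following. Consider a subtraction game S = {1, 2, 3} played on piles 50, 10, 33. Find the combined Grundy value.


Subtraction set: {1, 2, 3}
For this subtraction set, G(n) = n mod 4 (period = max + 1 = 4).
Pile 1 (size 50): G(50) = 50 mod 4 = 2
Pile 2 (size 10): G(10) = 10 mod 4 = 2
Pile 3 (size 33): G(33) = 33 mod 4 = 1
Total Grundy value = XOR of all: 2 XOR 2 XOR 1 = 1

1


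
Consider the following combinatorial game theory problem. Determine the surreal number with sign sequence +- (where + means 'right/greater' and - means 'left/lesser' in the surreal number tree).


Sign expansion: +-
Rule: track bounds (lo, hi), initially (-inf, +inf). On '+', the current value becomes lo and we move to the simplest number in (value, hi): value + 1 if hi = +inf, otherwise the midpoint (value + hi)/2. On '-', the current value becomes hi and we move to value - 1 if lo = -inf, otherwise the midpoint (lo + value)/2.
Start at 0.
Step 1: sign = +, move right. Bounds: (0, +inf). Value = 1
Step 2: sign = -, move left. Bounds: (0, 1). Value = 1/2
The surreal number with sign expansion +- is 1/2.

1/2


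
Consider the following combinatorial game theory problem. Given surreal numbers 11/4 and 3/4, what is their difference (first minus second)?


x = 11/4, y = 3/4
Converting to common denominator: 4
x = 11/4, y = 3/4
x - y = 11/4 - 3/4 = 2

2


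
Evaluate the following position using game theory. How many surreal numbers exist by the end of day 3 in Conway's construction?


Day 0: {|} = 0 is born. Count = 1.
Day n: the number of surreal numbers born by day n is 2^(n+1) - 1.
By day 0: 2^1 - 1 = 1
By day 1: 2^2 - 1 = 3
By day 2: 2^3 - 1 = 7
By day 3: 2^4 - 1 = 15
By day 3: 15 surreal numbers.

15


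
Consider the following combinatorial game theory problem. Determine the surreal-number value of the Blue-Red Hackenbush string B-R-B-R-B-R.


Edges (from ground): B-R-B-R-B-R
By Berlekamp's sign-expansion rule, a Blue-Red Hackenbush stalk has the value of the surreal number whose sign sequence is the edge sequence with B -> + and R -> -.
Sign sequence: +-+-+-
Trace the sign expansion in the surreal number tree, starting from 0:
Edge 1: B (sign +) -> bounds (0, +inf), value = 1
Edge 2: R (sign -) -> bounds (0, 1), value = 1/2
Edge 3: B (sign +) -> bounds (1/2, 1), value = 3/4
Edge 4: R (sign -) -> bounds (1/2, 3/4), value = 5/8
Edge 5: B (sign +) -> bounds (5/8, 3/4), value = 11/16
Edge 6: R (sign -) -> bounds (5/8, 11/16), value = 21/32
Game value = 21/32

21/32


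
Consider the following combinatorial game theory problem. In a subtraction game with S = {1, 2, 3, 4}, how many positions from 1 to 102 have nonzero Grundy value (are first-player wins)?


Subtraction set S = {1, 2, 3, 4}, so G(n) = n mod 5.
G(n) = 0 when n is a multiple of 5.
Multiples of 5 in [1, 102]: 20
N-positions (nonzero Grundy) = 102 - 20 = 82

82


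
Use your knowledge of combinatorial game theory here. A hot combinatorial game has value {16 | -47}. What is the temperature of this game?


The game is {16 | -47}, a switch {a | b} with numbers a > b.
Cooling {a | b} by t gives {a - t | b + t}, which stops being hot when a - t = b + t, i.e. at t = (a - b)/2. So the temperature of a switch is (a - b)/2.
Temperature = (Left option - Right option) / 2
= (16 - (-47)) / 2
= 63 / 2
= 63/2

63/2


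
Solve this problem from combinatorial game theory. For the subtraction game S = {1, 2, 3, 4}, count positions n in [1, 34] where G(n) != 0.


Subtraction set S = {1, 2, 3, 4}, so G(n) = n mod 5.
G(n) = 0 when n is a multiple of 5.
Multiples of 5 in [1, 34]: 6
N-positions (nonzero Grundy) = 34 - 6 = 28

28


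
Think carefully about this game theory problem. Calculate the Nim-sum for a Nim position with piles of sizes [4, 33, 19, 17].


We need the XOR (exclusive or) of all pile sizes.
After XOR-ing pile 1 (size 4): 0 XOR 4 = 4
After XOR-ing pile 2 (size 33): 4 XOR 33 = 37
After XOR-ing pile 3 (size 19): 37 XOR 19 = 54
After XOR-ing pile 4 (size 17): 54 XOR 17 = 39
The Nim-value of this position is 39.

39


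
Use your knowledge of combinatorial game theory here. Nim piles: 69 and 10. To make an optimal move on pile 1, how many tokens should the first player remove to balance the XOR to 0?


Piles: 69 and 10
Current XOR: 69 XOR 10 = 79 (non-zero, so this is an N-position).
To make the XOR zero, we need to find a move that balances the piles.
For pile 1 (size 69): target = 69 XOR 79 = 10
We reduce pile 1 from 69 to 10.
Tokens removed: 69 - 10 = 59
Verification: 10 XOR 10 = 0

59


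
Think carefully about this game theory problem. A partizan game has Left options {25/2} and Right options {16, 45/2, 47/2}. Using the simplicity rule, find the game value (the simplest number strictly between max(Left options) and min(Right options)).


Left options: {25/2}, max = 25/2
Right options: {16, 45/2, 47/2}, min = 16
All options are numbers and max(Left) < min(Right), so by the simplicity theorem the value is the simplest (earliest-born) number strictly between 25/2 and 16.
Integers 13 through 15 all lie strictly between 25/2 and 16.
Among integers, the simplest (lowest birthday = smallest |n|; 0 is born on day 0, +-n on day n) is 13.
No non-integer in the interval can be simpler: if x is a non-integer in the interval, then floor(x) or ceil(x) also lies in the interval (the interval contains an integer), and both are proper prefixes of x's sign expansion, i.e. born earlier. So the game value is 13.
Game value = 13

13


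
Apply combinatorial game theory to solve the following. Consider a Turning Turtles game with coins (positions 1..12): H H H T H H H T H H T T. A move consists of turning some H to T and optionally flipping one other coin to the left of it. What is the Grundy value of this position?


Coins: H H H T H H H T H H T T
Key fact: a single head at position k behaves exactly like a Nim heap of size k (turning it to T and optionally flipping a coin at j < k corresponds to moving the heap from k to j, or to 0), and heads combine as a disjunctive sum (two heads at the same place would cancel, matching j XOR j = 0). So the Nim-value is the XOR of the 1-indexed positions of the heads.
Face-up positions (1-indexed): [1, 2, 3, 5, 6, 7, 9, 10]
XOR 0 with 1: 0 XOR 1 = 1
XOR 1 with 2: 1 XOR 2 = 3
XOR 3 with 3: 3 XOR 3 = 0
XOR 0 with 5: 0 XOR 5 = 5
XOR 5 with 6: 5 XOR 6 = 3
XOR 3 with 7: 3 XOR 7 = 4
XOR 4 with 9: 4 XOR 9 = 13
XOR 13 with 10: 13 XOR 10 = 7
Nim-value = 7

7


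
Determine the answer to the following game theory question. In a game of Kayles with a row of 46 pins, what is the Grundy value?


Kayles: a move removes 1 or 2 adjacent pins from a contiguous row.
Removing pins from a row of k leaves two independent rows (a, b) with a + b = k - 1 (one pin) or a + b = k - 2 (two pins); an end removal gives a = 0.
By Sprague-Grundy, G(k) = mex{ G(a) XOR G(b) } over all these splits. G(0) = 0.
G(1): splits (0,0):0^0=0 -> mex({0}) = 1
G(2): splits (0,1):0^1=1 (0,0):0^0=0 -> mex({0, 1}) = 2
G(3): splits (0,2):0^2=2 (1,1):1^1=0 (0,1):0^1=1 -> mex({0, 1, 2}) = 3
G(4): splits (0,3):0^3=3 (1,2):1^2=3 (0,2):0^2=2 (1,1):1^1=0 -> mex({0, 2, 3}) = 1
G(5): splits (0,4):0^1=1 (1,3):1^3=2 (2,2):2^2=0 (0,3):0^3=3 (1,2):1^2=3 -> mex({0, 1, 2, 3}) = 4
G(6) = mex({0, 1, 2, 4}) = 3
G(7) = mex({0, 1, 3, 4, 5}) = 2
G(8) = mex({0, 2, 3, 5, 6}) = 1
G(9) = mex({0, 1, 2, 3, 6, 7}) = 4
G(10) = mex({0, 1, 3, 4, 5, 7}) = 2
G(11) = mex({0, 1, 2, 3, 4, 5}) = 6
G(12) = mex({0, 1, 2, 3, 5, 6, 7}) = 4
G(13) = mex({0, 2, 3, 4, 6, 7}) = 1
G(14) = mex({0, 1, 4, 5, 6, 7}) = 2
G(15) = mex({0, 1, 2, 3, 4, 5, 6}) = 7
G(16) = mex({0, 2, 3, 5, 6, 7}) = 1
G(17) = mex({0, 1, 2, 3, 5, 6, 7}) = 4
G(18) = mex({0, 1, 2, 4, 5, 6}) = 3
G(19) = mex({0, 1, 3, 4, 5, 7}) = 2
G(20) = mex({0, 2, 3, 4, 5, 6, 7}) = 1
G(21) = mex({0, 1, 2, 3, 5, 6, 7}) = 4
G(22) = mex({0, 1, 2, 3, 4, 5, 7}) = 6
G(23) = mex({0, 1, 2, 3, 4, 5, 6}) = 7
G(24) = mex({0, 1, 2, 3, 5, 6, 7}) = 4
G(25) = mex({0, 2, 3, 4, 6, 7}) = 1
G(26) = mex({0, 1, 3, 4, 5, 6, 7}) = 2
G(27) = mex({0, 1, 2, 3, 4, 5, 6, 7}) = 8
G(28) = mex({0, 1, 2, 3, 4, 6, 7, 8}) = 5
G(29) = mex({0, 1, 2, 3, 5, 6, 7, 8, 9}) = 4
G(30) = mex({0, 1, 2, 3, 4, 5, 6, 9, 10}) = 7
G(31) = mex({0, 1, 3, 4, 5, 7, 10, 11}) = 2
G(32) = mex({0, 2, 3, 4, 5, 6, 7, 9, 11}) = 1
G(33) = mex({0, 1, 2, 3, 4, 5, 6, 7, 9, 12}) = 8
G(34) = mex({0, 1, 2, 3, 4, 5, 7, 8, 11, 12}) = 6
G(35) = mex({0, 1, 2, 3, 4, 5, 6, 8, 9, 10, 11}) = 7
G(36) = mex({0, 1, 2, 3, 5, 6, 7, 9, 10}) = 4
G(37) = mex({0, 2, 3, 4, 6, 7, 9, 10, 11, 12}) = 1
G(38) = mex({0, 1, 3, 4, 5, 6, 7, 9, 10, 11, 12}) = 2
G(39) = mex({0, 1, 2, 4, 5, 6, 7, 9, 10, 12, 14}) = 3
G(40) = mex({0, 2, 3, 4, 6, 7, 11, 12, 14}) = 1
G(41) = mex({0, 1, 2, 3, 5, 6, 7, 9, 10, 11, 12}) = 4
G(42) = mex({0, 1, 2, 3, 4, 5, 6, 9, 10}) = 7
G(43) = mex({0, 1, 3, 4, 5, 7, 9, 10, 12, 15}) = 2
G(44) = mex({0, 2, 3, 4, 5, 6, 7, 9, 10, 12, 15}) = 1
G(45) = mex({0, 1, 2, 3, 4, 5, 6, 7, 9, 10, 12, 14}) = 8
G(46) = mex({0, 1, 3, 4, 5, 7, 8, 11, 12, 14}) = 2
Therefore G(46) = 2.

2


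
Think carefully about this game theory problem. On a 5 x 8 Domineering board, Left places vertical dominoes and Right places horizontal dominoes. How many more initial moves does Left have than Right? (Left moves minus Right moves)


Board is 5 x 8 (rows x cols).
Left (vertical) placements: (rows-1) * cols = 4 * 8 = 32
Right (horizontal) placements: rows * (cols-1) = 5 * 7 = 35
Advantage = Left - Right = 32 - 35 = -3

-3


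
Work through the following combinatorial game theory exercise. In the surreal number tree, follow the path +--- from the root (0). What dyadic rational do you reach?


Sign expansion: +---
Rule: track bounds (lo, hi), initially (-inf, +inf). On '+', the current value becomes lo and we move to the simplest number in (value, hi): value + 1 if hi = +inf, otherwise the midpoint (value + hi)/2. On '-', the current value becomes hi and we move to value - 1 if lo = -inf, otherwise the midpoint (lo + value)/2.
Start at 0.
Step 1: sign = +, move right. Bounds: (0, +inf). Value = 1
Step 2: sign = -, move left. Bounds: (0, 1). Value = 1/2
Step 3: sign = -, move left. Bounds: (0, 1/2). Value = 1/4
Step 4: sign = -, move left. Bounds: (0, 1/4). Value = 1/8
The surreal number with sign expansion +--- is 1/8.

1/8


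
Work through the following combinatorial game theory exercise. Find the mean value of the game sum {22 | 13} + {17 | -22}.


G1 = {22 | 13}, G2 = {17 | -22}
Each is a switch {a | b} with numbers a > b; its mean value is (a + b)/2, and mean value is additive over game sums: m(G1 + G2) = m(G1) + m(G2).
Mean of G1 = (22 + (13))/2 = 35/2 = 35/2
Mean of G2 = (17 + (-22))/2 = -5/2 = -5/2
Mean of G1 + G2 = 35/2 + -5/2 = 15

15


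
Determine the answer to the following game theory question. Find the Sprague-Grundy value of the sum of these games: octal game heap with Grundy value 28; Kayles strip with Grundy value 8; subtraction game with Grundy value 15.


By the Sprague-Grundy theorem, the Grundy value of a sum of games is the XOR of individual Grundy values.
octal game heap: Grundy value = 28. Running XOR: 0 XOR 28 = 28
Kayles strip: Grundy value = 8. Running XOR: 28 XOR 8 = 20
subtraction game: Grundy value = 15. Running XOR: 20 XOR 15 = 27
The combined Grundy value is 27.

27


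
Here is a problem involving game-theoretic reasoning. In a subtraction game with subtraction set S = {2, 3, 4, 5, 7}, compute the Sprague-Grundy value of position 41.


The subtraction set is S = {2, 3, 4, 5, 7}.
G(k) = mex{ G(k - s) : s in S, s <= k }. We compute iteratively: G(0) = 0.
G(1) = mex({}) = 0
G(2) = mex({0}) = 1
G(3) = mex({0}) = 1
G(4) = mex({0, 1}) = 2
G(5) = mex({0, 1}) = 2
G(6) = mex({0, 1, 2}) = 3
G(7) = mex({0, 1, 2}) = 3
G(8) = mex({0, 1, 2, 3}) = 4
G(9) = mex({1, 2, 3}) = 0
G(10) = mex({1, 2, 3, 4}) = 0
G(11) = mex({0, 2, 3, 4}) = 1
G(12) = mex({0, 2, 3, 4}) = 1
G(13) = mex({0, 1, 3, 4}) = 2
G(14) = mex({0, 1, 3}) = 2
G(15) = mex({0, 1, 2, 4}) = 3
Observe that G(9)..G(15) = 0, 0, 1, 1, 2, 2, 3 repeats G(0)..G(6) = 0, 0, 1, 1, 2, 2, 3.
For k >= max(S) = 7, G(k) is determined by the previous 7 values G(k-7)..G(k-1); a window of 7 consecutive values has recurred shifted by 9, so by induction G(k + 9) = G(k) for all k >= 0: the sequence is periodic from the start with period 9.
One period: G(0..8) = 0, 0, 1, 1, 2, 2, 3, 3, 4.
41 mod 9 = 5, so G(41) = G(5) = 2.

2


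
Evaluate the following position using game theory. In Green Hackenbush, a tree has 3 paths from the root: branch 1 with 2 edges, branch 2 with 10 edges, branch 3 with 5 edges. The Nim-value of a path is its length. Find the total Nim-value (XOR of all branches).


The tree has 3 branches from the ground vertex.
In Green Hackenbush, the Nim-value of a simple path of length k is k.
Branch 1: length 2, Nim-value = 2
Branch 2: length 10, Nim-value = 10
Branch 3: length 5, Nim-value = 5
Total Nim-value = XOR of all branch values:
0 XOR 2 = 2
2 XOR 10 = 8
8 XOR 5 = 13
Nim-value of the tree = 13

13


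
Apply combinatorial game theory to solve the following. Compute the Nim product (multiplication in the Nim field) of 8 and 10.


Nim multiplication is bilinear over XOR: (u XOR v) * w = (u*w) XOR (v*w).
So we split each operand into its bit components and XOR the pairwise Nim products.
8 = 8 (as XOR of powers of 2).
10 = 2 + 8 (as XOR of powers of 2).
Using the standard Nim-product table on single bits:
  2*2 = 3,   2*4 = 8,   2*8 = 12,
  4*4 = 6,   4*8 = 11,  8*8 = 13,
and  1*x = x (identity), k*l = l*k (commutative).
Pairwise Nim products:
  8 * 2 = 12
  8 * 8 = 13
XOR them: 12 XOR 13 = 1.
Result: 8 * 10 = 1 (in Nim).

1


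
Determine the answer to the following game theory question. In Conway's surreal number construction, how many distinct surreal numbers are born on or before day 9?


Day 0: {|} = 0 is born. Count = 1.
Day n: the number of surreal numbers born by day n is 2^(n+1) - 1.
By day 0: 2^1 - 1 = 1
By day 1: 2^2 - 1 = 3
By day 2: 2^3 - 1 = 7
By day 3: 2^4 - 1 = 15
By day 4: 2^5 - 1 = 31
By day 5: 2^6 - 1 = 63
By day 6: 2^7 - 1 = 127
By day 7: 2^8 - 1 = 255
By day 8: 2^9 - 1 = 511
By day 9: 2^10 - 1 = 1023
By day 9: 1023 surreal numbers.

1023


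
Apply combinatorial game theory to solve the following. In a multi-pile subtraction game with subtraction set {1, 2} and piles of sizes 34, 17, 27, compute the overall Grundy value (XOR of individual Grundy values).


Subtraction set: {1, 2}
For this subtraction set, G(n) = n mod 3 (period = max + 1 = 3).
Pile 1 (size 34): G(34) = 34 mod 3 = 1
Pile 2 (size 17): G(17) = 17 mod 3 = 2
Pile 3 (size 27): G(27) = 27 mod 3 = 0
Total Grundy value = XOR of all: 1 XOR 2 XOR 0 = 3

3


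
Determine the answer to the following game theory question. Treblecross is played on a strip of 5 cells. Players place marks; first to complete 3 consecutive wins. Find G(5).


Treblecross: place X on empty cells; 3-in-a-row wins.
Playing within two cells of an existing X lets the opponent win at once, so sensible play treats the cells i-2..i+2 around each X as dead. The player left with no safe cell loses, so this is a normal-play take-away game on strips of safe cells.
Placing X at cell i (0-indexed) of a strip of k safe cells leaves independent strips of sizes max(0, i-2) and max(0, k-i-3). Hence G(k) = mex{ G(max(0,i-2)) XOR G(max(0,k-i-3)) : 0 <= i < k }, with G(0) = 0.
G(1): splits (0,0):0^0=0 -> mex({0}) = 1
G(2): splits (0,0):0^0=0 -> mex({0}) = 1
G(3): splits (0,0):0^0=0 -> mex({0}) = 1
G(4): splits (0,1):0^1=1 (0,0):0^0=0 -> mex({0, 1}) = 2
G(5): splits (0,2):0^1=1 (0,1):0^1=1 (0,0):0^0=0 -> mex({0, 1}) = 2
Therefore G(5) = 2.

2
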